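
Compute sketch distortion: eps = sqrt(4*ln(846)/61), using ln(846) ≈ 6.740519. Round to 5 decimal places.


ln(846) ≈ 6.740519.
4*ln(N)/m ≈ 4*6.740519/61 ≈ 0.44200125.
eps = sqrt(0.44200125) ≈ 0.6648317 ≈ 0.66483.

0.66483


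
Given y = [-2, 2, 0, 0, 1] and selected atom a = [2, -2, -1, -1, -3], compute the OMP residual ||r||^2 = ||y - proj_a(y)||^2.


a^T a = 19.
a^T y = -11.
coeff = -11/19 = -11/19.
||r||^2 = 50/19.

50/19


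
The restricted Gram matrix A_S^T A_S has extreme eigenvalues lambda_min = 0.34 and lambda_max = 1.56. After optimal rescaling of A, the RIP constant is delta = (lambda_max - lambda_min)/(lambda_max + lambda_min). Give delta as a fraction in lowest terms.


lambda_max - lambda_min = 1.56 - 0.34 = 1.22.
lambda_max + lambda_min = 1.56 + 0.34 = 1.90.
delta = 1.22/1.90 = 122/190 = 61/95.

61/95


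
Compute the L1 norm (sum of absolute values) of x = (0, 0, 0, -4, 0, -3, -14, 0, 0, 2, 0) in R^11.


Non-zero entries: [(3, -4), (5, -3), (6, -14), (9, 2)]
Absolute values: [4, 3, 14, 2]
||x||_1 = sum = 23.

23


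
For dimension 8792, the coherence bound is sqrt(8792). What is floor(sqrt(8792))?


93^2 = 8649 <= 8792 < 8836 = 94^2, so 93 <= sqrt(8792) < 94.
floor(sqrt(8792)) = 93.

93


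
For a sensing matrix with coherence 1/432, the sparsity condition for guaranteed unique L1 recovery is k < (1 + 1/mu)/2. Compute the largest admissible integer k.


1/mu = 432.
1 + 1/mu = 433.
(1 + 1/mu)/2 = 216.5 is not an integer, so k_max = floor(216.5) = 216.

216


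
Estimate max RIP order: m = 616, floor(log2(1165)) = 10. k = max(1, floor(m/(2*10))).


floor(log2(1165)) = 10.
2*10 = 20.
m/(2*floor(log2(n))) = 616/20 ≈ 30.8.
floor = 30.
k = max(1, 30) = 30.

30


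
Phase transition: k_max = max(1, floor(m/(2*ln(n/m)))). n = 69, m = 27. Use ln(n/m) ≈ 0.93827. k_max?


n/m = 69/27 = 23/9.
ln(n/m) ≈ 0.93827.
2*ln(n/m) ≈ 1.87654.
m/(2*ln(n/m)) ≈ 27/1.87654 ≈ 14.3882.
floor = 14.
k_max = max(1, 14) = 14.

14


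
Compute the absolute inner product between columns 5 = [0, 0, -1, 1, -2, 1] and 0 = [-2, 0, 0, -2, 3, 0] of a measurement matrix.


Inner product: 0*-2 + 0*0 + -1*0 + 1*-2 + -2*3 + 1*0
Products: [0, 0, 0, -2, -6, 0]
Sum = -8.
|dot| = 8.

8


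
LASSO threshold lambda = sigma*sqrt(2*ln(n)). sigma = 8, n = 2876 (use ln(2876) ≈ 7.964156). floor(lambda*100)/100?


ln(2876) ≈ 7.964156.
2*ln(n) ≈ 15.928312.
sqrt(2*ln(n)) ≈ sqrt(15.928312) ≈ 3.991029.
lambda ≈ 8*3.991029 = 31.928232.
floor(lambda*100)/100 = 31.92.

31.92


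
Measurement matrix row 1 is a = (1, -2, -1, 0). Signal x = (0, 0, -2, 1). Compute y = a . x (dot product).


Non-zero terms: ['-1*-2', '0*1']
Products: [2, 0]
y = sum = 2.

2


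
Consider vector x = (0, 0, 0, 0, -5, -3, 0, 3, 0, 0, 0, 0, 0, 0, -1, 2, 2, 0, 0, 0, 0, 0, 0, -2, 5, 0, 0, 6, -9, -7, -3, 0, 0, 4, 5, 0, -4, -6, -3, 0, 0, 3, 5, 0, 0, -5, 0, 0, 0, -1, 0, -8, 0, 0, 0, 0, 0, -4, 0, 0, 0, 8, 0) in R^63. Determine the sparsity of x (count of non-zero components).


Non-zero positions: [4, 5, 7, 14, 15, 16, 23, 24, 27, 28, 29, 30, 33, 34, 36, 37, 38, 41, 42, 45, 49, 51, 57, 61].
Sparsity = 24.

24


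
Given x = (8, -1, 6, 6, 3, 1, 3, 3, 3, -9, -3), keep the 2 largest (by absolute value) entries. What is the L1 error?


Sorted |x_i| descending: [9, 8, 6, 6, 3, 3, 3, 3, 3, 1, 1]
Keep top 2: [9, 8]
Tail entries: [6, 6, 3, 3, 3, 3, 3, 1, 1]
L1 error = sum of tail = 29.

29


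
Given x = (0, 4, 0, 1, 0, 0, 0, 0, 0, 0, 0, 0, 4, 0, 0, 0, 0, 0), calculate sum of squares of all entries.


Non-zero entries: [(1, 4), (3, 1), (12, 4)]
Squares: [16, 1, 16]
||x||_2^2 = sum = 33.

33


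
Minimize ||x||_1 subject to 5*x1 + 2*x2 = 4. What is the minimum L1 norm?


Axis intercepts:
  x1 = 4/5, x2 = 0: L1 = 4/5
  x1 = 0, x2 = 2: L1 = 2
x* = (4/5, 0)
||x*||_1 = 4/5.

4/5


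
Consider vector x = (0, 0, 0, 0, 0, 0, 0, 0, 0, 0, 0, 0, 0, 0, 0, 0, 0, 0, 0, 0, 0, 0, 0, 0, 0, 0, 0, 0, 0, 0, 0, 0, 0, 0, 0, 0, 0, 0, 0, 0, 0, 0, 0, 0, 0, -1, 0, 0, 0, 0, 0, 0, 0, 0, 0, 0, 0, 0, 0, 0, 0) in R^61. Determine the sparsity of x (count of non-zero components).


Non-zero positions: [45].
Sparsity = 1.

1


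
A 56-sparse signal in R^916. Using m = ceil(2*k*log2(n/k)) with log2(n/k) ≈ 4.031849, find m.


log2(n/k) = log2(916/56) ≈ 4.031849.
2*k*log2(n/k) ≈ 2*56*4.031849 = 451.567088.
m = ceil(451.567088) = 452.

452


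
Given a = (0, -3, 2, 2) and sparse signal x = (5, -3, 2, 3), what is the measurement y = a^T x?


Non-zero terms: ['0*5', '-3*-3', '2*2', '2*3']
Products: [0, 9, 4, 6]
y = sum = 19.

19


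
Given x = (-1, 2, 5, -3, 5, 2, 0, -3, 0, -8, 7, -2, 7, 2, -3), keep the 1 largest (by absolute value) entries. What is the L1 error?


Sorted |x_i| descending: [8, 7, 7, 5, 5, 3, 3, 3, 2, 2, 2, 2, 1, 0, 0]
Keep top 1: [8]
Tail entries: [7, 7, 5, 5, 3, 3, 3, 2, 2, 2, 2, 1, 0, 0]
L1 error = sum of tail = 42.

42


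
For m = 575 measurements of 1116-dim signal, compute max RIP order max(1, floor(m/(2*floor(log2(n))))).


floor(log2(1116)) = 10.
2*10 = 20.
m/(2*floor(log2(n))) = 575/20 ≈ 28.75.
floor = 28.
k = max(1, 28) = 28.

28


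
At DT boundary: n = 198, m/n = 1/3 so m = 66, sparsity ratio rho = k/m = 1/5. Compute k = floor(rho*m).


m = 1/3*198 = 66.
rho = 1/5.
rho*m = 1/5*66 = 13.2.
k = floor(13.2) = 13.

13


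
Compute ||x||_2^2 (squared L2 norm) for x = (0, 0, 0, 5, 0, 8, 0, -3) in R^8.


Non-zero entries: [(3, 5), (5, 8), (7, -3)]
Squares: [25, 64, 9]
||x||_2^2 = sum = 98.

98


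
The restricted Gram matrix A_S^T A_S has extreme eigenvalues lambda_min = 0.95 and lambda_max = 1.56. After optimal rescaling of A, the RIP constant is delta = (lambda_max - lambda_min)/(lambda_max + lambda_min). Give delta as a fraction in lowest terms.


lambda_max - lambda_min = 1.56 - 0.95 = 0.61.
lambda_max + lambda_min = 1.56 + 0.95 = 2.51.
delta = 0.61/2.51 = 61/251.

61/251


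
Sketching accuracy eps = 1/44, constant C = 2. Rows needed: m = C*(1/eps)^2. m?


1/eps = 44.
(1/eps)^2 = 1936.
m = 2*1936 = 3872.

3872


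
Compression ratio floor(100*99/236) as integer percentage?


100*m/n = 100*99/236 ≈ 41.9492.
floor = 41.

41


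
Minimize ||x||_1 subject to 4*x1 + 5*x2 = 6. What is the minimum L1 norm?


Axis intercepts:
  x1 = 3/2, x2 = 0: L1 = 3/2
  x1 = 0, x2 = 6/5: L1 = 6/5
x* = (0, 6/5)
||x*||_1 = 6/5.

6/5


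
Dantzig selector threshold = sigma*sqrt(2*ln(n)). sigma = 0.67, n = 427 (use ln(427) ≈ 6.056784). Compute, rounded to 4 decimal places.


ln(427) ≈ 6.056784.
2*ln(n) ≈ 12.113568.
sqrt(2*ln(n)) ≈ sqrt(12.113568) ≈ 3.480455.
threshold ≈ 0.67*3.480455 = 2.33190485 ≈ 2.3319.

2.3319


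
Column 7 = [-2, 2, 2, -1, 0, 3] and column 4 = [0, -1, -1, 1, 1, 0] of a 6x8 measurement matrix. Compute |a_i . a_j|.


Inner product: -2*0 + 2*-1 + 2*-1 + -1*1 + 0*1 + 3*0
Products: [0, -2, -2, -1, 0, 0]
Sum = -5.
|dot| = 5.

5


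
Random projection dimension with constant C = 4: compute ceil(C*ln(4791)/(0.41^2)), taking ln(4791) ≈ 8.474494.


ln(4791) ≈ 8.474494.
eps^2 = 0.41^2 = 0.1681.
C*ln(N)/eps^2 ≈ 4*8.474494/0.1681 ≈ 201.6536.
m = ceil(201.6536) = 202.

202


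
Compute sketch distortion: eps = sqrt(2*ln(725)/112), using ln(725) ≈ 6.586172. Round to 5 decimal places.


ln(725) ≈ 6.586172.
2*ln(N)/m ≈ 2*6.586172/112 ≈ 0.11761021.
eps = sqrt(0.11761021) ≈ 0.3429435 ≈ 0.34294.

0.34294


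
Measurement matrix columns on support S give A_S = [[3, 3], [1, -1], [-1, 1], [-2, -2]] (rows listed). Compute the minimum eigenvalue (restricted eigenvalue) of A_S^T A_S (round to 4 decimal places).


A_S^T A_S = [[15, 11], [11, 15]].
trace = 30.
det = 104.
disc = trace^2 - 4*det = 900 - 4*104 = 484.
sqrt(484) = 22.
lam_min = (30 - 22)/2 = 4 = 4.0000.

4.0000


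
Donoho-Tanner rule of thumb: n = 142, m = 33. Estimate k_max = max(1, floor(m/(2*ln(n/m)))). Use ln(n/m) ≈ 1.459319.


n/m = 142/33.
ln(n/m) ≈ 1.459319.
2*ln(n/m) ≈ 2.918638.
m/(2*ln(n/m)) ≈ 33/2.918638 ≈ 11.3066.
floor = 11.
k_max = max(1, 11) = 11.

11


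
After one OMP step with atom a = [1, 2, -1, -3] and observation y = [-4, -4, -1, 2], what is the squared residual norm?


a^T a = 15.
a^T y = -17.
coeff = -17/15 = -17/15.
||r||^2 = 266/15.

266/15


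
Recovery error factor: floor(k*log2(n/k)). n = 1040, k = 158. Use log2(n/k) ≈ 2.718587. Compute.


log2(n/k) = log2(1040/158) ≈ 2.718587.
k*log2(n/k) ≈ 158*2.718587 = 429.536746.
floor(429.536746) = 429.

429


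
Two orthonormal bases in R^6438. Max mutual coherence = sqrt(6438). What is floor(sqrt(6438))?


80^2 = 6400 <= 6438 < 6561 = 81^2, so 80 <= sqrt(6438) < 81.
floor(sqrt(6438)) = 80.

80


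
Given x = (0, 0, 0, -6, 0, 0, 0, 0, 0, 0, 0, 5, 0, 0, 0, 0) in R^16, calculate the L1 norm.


Non-zero entries: [(3, -6), (11, 5)]
Absolute values: [6, 5]
||x||_1 = sum = 11.

11


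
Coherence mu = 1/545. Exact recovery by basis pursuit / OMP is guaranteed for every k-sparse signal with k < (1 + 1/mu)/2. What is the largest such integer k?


1/mu = 545.
1 + 1/mu = 546.
(1 + 1/mu)/2 = 273 is an integer and the inequality is strict, so k_max = 273 - 1 = 272.

272


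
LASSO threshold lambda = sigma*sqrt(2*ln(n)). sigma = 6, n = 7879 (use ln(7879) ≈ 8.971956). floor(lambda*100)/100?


ln(7879) ≈ 8.971956.
2*ln(n) ≈ 17.943912.
sqrt(2*ln(n)) ≈ sqrt(17.943912) ≈ 4.236025.
lambda ≈ 6*4.236025 = 25.41615.
floor(lambda*100)/100 = 25.41.

25.41


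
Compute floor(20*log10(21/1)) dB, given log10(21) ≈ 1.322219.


||x||/||e|| = 21/1 = 21.
log10(21) ≈ 1.322219.
20*log10(||x||/||e||) ≈ 20*1.322219 = 26.44438.
floor(26.44438) = 26.

26


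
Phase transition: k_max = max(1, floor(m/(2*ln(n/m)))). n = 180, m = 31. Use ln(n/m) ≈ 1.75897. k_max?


n/m = 180/31.
ln(n/m) ≈ 1.75897.
2*ln(n/m) ≈ 3.51794.
m/(2*ln(n/m)) ≈ 31/3.51794 ≈ 8.812.
floor = 8.
k_max = max(1, 8) = 8.

8


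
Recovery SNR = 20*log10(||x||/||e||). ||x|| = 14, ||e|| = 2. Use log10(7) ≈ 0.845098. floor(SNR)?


||x||/||e|| = 14/2 = 7.
log10(7) ≈ 0.845098.
20*log10(||x||/||e||) ≈ 20*0.845098 = 16.90196.
floor(16.90196) = 16.

16


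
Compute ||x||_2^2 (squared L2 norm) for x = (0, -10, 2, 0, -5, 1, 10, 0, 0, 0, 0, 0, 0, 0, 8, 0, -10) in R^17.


Non-zero entries: [(1, -10), (2, 2), (4, -5), (5, 1), (6, 10), (14, 8), (16, -10)]
Squares: [100, 4, 25, 1, 100, 64, 100]
||x||_2^2 = sum = 394.

394


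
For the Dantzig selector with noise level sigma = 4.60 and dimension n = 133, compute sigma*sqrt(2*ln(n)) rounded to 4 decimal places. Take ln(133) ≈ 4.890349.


ln(133) ≈ 4.890349.
2*ln(n) ≈ 9.780698.
sqrt(2*ln(n)) ≈ sqrt(9.780698) ≈ 3.127411.
threshold ≈ 4.60*3.127411 = 14.3860906 ≈ 14.3861.

14.3861


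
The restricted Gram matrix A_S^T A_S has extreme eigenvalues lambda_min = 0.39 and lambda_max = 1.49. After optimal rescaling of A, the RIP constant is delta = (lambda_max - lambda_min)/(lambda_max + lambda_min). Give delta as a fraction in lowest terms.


lambda_max - lambda_min = 1.49 - 0.39 = 1.10.
lambda_max + lambda_min = 1.49 + 0.39 = 1.88.
delta = 1.10/1.88 = 110/188 = 55/94.

55/94


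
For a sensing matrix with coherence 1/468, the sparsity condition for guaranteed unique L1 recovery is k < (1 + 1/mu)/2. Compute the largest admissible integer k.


1/mu = 468.
1 + 1/mu = 469.
(1 + 1/mu)/2 = 234.5 is not an integer, so k_max = floor(234.5) = 234.

234


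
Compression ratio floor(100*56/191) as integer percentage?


100*m/n = 100*56/191 ≈ 29.3194.
floor = 29.

29


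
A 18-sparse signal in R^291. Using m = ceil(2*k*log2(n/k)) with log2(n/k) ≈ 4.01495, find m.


log2(n/k) = log2(291/18) ≈ 4.01495.
2*k*log2(n/k) ≈ 2*18*4.01495 = 144.5382.
m = ceil(144.5382) = 145.

145


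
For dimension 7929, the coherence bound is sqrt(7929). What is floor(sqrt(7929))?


89^2 = 7921 <= 7929 < 8100 = 90^2, so 89 <= sqrt(7929) < 90.
floor(sqrt(7929)) = 89.

89


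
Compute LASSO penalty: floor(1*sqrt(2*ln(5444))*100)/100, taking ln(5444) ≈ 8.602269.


ln(5444) ≈ 8.602269.
2*ln(n) ≈ 17.204538.
sqrt(2*ln(n)) ≈ sqrt(17.204538) ≈ 4.147835.
lambda ≈ 1*4.147835 = 4.147835.
floor(lambda*100)/100 = 4.14.

4.14


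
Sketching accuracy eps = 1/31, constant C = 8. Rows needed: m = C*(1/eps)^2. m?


1/eps = 31.
(1/eps)^2 = 961.
m = 8*961 = 7688.

7688


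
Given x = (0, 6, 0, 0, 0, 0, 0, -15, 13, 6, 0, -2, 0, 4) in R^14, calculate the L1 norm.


Non-zero entries: [(1, 6), (7, -15), (8, 13), (9, 6), (11, -2), (13, 4)]
Absolute values: [6, 15, 13, 6, 2, 4]
||x||_1 = sum = 46.

46


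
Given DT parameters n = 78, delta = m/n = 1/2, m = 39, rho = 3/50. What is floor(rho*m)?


m = 1/2*78 = 39.
rho = 3/50.
rho*m = 3/50*39 = 2.34.
k = floor(2.34) = 2.

2


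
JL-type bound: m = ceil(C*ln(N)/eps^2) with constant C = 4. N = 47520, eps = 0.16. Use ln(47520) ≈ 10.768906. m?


ln(47520) ≈ 10.768906.
eps^2 = 0.16^2 = 0.0256.
C*ln(N)/eps^2 ≈ 4*10.768906/0.0256 ≈ 1682.6416.
m = ceil(1682.6416) = 1683.

1683


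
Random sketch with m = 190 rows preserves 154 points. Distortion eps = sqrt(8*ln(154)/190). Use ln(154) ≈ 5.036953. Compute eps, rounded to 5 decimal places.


ln(154) ≈ 5.036953.
8*ln(N)/m ≈ 8*5.036953/190 ≈ 0.21208223.
eps = sqrt(0.21208223) ≈ 0.4605239 ≈ 0.46052.

0.46052


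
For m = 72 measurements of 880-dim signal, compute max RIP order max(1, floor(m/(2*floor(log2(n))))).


floor(log2(880)) = 9.
2*9 = 18.
m/(2*floor(log2(n))) = 72/18 ≈ 4.0.
floor = 4.
k = max(1, 4) = 4.

4


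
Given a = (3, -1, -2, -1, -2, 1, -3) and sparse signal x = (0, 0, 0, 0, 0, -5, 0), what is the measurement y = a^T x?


Non-zero terms: ['1*-5']
Products: [-5]
y = sum = -5.

-5


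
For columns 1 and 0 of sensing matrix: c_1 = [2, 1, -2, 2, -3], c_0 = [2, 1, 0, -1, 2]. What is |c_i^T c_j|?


Inner product: 2*2 + 1*1 + -2*0 + 2*-1 + -3*2
Products: [4, 1, 0, -2, -6]
Sum = -3.
|dot| = 3.

3


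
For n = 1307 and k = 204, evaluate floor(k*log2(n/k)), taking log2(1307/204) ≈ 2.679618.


log2(n/k) = log2(1307/204) ≈ 2.679618.
k*log2(n/k) ≈ 204*2.679618 = 546.642072.
floor(546.642072) = 546.

546


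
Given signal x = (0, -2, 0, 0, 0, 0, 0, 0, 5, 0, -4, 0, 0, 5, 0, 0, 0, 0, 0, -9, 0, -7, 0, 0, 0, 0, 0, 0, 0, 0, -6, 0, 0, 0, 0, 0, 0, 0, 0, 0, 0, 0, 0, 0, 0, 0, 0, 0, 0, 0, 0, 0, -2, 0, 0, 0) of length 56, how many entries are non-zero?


Non-zero positions: [1, 8, 10, 13, 19, 21, 30, 52].
Sparsity = 8.

8


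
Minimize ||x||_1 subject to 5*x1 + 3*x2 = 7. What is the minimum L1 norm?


Axis intercepts:
  x1 = 7/5, x2 = 0: L1 = 7/5
  x1 = 0, x2 = 7/3: L1 = 7/3
x* = (7/5, 0)
||x*||_1 = 7/5.

7/5


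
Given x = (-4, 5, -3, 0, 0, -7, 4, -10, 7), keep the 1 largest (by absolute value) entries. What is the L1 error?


Sorted |x_i| descending: [10, 7, 7, 5, 4, 4, 3, 0, 0]
Keep top 1: [10]
Tail entries: [7, 7, 5, 4, 4, 3, 0, 0]
L1 error = sum of tail = 30.

30


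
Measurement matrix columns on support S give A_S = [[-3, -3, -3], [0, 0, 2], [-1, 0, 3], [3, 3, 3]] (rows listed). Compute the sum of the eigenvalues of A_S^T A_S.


Sum of eigenvalues of A_S^T A_S = trace(A_S^T A_S) = sum of squared column norms of A_S.
A_S^T A_S diagonal: [19, 18, 31].
trace = 19 + 18 + 31 = 68.

68


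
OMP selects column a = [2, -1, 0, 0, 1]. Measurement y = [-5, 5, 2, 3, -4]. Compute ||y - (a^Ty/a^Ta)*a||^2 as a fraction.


a^T a = 6.
a^T y = -19.
coeff = -19/6 = -19/6.
||r||^2 = 113/6.

113/6


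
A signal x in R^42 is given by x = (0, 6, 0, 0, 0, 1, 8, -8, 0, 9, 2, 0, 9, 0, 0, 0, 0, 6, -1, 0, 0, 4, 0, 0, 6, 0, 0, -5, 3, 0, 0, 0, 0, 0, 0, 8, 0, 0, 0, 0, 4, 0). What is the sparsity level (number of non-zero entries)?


Non-zero positions: [1, 5, 6, 7, 9, 10, 12, 17, 18, 21, 24, 27, 28, 35, 40].
Sparsity = 15.

15


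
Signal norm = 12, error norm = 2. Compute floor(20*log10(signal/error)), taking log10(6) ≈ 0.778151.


||x||/||e|| = 12/2 = 6.
log10(6) ≈ 0.778151.
20*log10(||x||/||e||) ≈ 20*0.778151 = 15.56302.
floor(15.56302) = 15.

15


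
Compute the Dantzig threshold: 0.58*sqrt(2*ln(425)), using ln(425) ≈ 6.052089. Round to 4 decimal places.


ln(425) ≈ 6.052089.
2*ln(n) ≈ 12.104178.
sqrt(2*ln(n)) ≈ sqrt(12.104178) ≈ 3.479106.
threshold ≈ 0.58*3.479106 = 2.01788148 ≈ 2.0179.

2.0179


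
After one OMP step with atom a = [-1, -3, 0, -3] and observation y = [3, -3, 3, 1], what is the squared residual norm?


a^T a = 19.
a^T y = 3.
coeff = 3/19 = 3/19.
||r||^2 = 523/19.

523/19


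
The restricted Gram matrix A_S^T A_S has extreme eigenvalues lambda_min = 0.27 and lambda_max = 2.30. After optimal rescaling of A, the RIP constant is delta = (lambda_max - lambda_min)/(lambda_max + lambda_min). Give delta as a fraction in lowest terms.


lambda_max - lambda_min = 2.30 - 0.27 = 2.03.
lambda_max + lambda_min = 2.30 + 0.27 = 2.57.
delta = 2.03/2.57 = 203/257.

203/257


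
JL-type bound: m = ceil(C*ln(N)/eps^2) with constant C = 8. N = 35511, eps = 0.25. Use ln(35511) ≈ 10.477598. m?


ln(35511) ≈ 10.477598.
eps^2 = 0.25^2 = 0.0625.
C*ln(N)/eps^2 ≈ 8*10.477598/0.0625 ≈ 1341.1325.
m = ceil(1341.1325) = 1342.

1342


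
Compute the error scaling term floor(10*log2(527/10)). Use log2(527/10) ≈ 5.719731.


log2(n/k) = log2(527/10) ≈ 5.719731.
k*log2(n/k) ≈ 10*5.719731 = 57.19731.
floor(57.19731) = 57.

57


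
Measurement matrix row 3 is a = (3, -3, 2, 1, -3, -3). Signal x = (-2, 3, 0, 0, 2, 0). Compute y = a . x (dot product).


Non-zero terms: ['3*-2', '-3*3', '-3*2']
Products: [-6, -9, -6]
y = sum = -21.

-21


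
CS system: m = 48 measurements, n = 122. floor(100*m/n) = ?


100*m/n = 100*48/122 ≈ 39.3443.
floor = 39.

39


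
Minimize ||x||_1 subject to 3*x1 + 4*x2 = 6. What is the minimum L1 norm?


Axis intercepts:
  x1 = 2, x2 = 0: L1 = 2
  x1 = 0, x2 = 3/2: L1 = 3/2
x* = (0, 3/2)
||x*||_1 = 3/2.

3/2


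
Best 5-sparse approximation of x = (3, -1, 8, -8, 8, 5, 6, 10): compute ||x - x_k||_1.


Sorted |x_i| descending: [10, 8, 8, 8, 6, 5, 3, 1]
Keep top 5: [10, 8, 8, 8, 6]
Tail entries: [5, 3, 1]
L1 error = sum of tail = 9.

9


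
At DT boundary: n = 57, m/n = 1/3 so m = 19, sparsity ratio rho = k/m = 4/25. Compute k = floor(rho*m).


m = 1/3*57 = 19.
rho = 4/25.
rho*m = 4/25*19 = 3.04.
k = floor(3.04) = 3.

3


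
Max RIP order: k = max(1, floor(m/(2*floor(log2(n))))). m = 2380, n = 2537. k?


floor(log2(2537)) = 11.
2*11 = 22.
m/(2*floor(log2(n))) = 2380/22 ≈ 108.1818.
floor = 108.
k = max(1, 108) = 108.

108


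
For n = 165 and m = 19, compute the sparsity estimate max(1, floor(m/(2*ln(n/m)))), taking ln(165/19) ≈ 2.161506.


n/m = 165/19.
ln(n/m) ≈ 2.161506.
2*ln(n/m) ≈ 4.323012.
m/(2*ln(n/m)) ≈ 19/4.323012 ≈ 4.3951.
floor = 4.
k_max = max(1, 4) = 4.

4


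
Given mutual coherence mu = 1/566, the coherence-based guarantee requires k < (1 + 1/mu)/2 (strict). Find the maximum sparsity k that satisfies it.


1/mu = 566.
1 + 1/mu = 567.
(1 + 1/mu)/2 = 283.5 is not an integer, so k_max = floor(283.5) = 283.

283


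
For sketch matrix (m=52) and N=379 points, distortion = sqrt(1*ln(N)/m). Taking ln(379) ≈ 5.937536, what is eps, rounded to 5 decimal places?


ln(379) ≈ 5.937536.
1*ln(N)/m ≈ 1*5.937536/52 ≈ 0.11418338.
eps = sqrt(0.11418338) ≈ 0.3379103 ≈ 0.33791.

0.33791


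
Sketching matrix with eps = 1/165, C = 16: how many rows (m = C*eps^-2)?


1/eps = 165.
(1/eps)^2 = 27225.
m = 16*27225 = 435600.

435600


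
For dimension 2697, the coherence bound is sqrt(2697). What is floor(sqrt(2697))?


51^2 = 2601 <= 2697 < 2704 = 52^2, so 51 <= sqrt(2697) < 52.
floor(sqrt(2697)) = 51.

51


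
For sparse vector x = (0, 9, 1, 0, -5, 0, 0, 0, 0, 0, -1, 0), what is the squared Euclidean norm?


Non-zero entries: [(1, 9), (2, 1), (4, -5), (10, -1)]
Squares: [81, 1, 25, 1]
||x||_2^2 = sum = 108.

108


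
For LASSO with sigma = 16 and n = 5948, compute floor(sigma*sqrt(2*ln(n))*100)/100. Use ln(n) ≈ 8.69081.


ln(5948) ≈ 8.69081.
2*ln(n) ≈ 17.38162.
sqrt(2*ln(n)) ≈ sqrt(17.38162) ≈ 4.169127.
lambda ≈ 16*4.169127 = 66.706032.
floor(lambda*100)/100 = 66.70.

66.70


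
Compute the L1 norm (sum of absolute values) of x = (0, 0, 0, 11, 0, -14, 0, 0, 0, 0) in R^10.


Non-zero entries: [(3, 11), (5, -14)]
Absolute values: [11, 14]
||x||_1 = sum = 25.

25


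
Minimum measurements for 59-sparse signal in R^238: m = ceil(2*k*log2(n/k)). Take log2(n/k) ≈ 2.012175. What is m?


log2(n/k) = log2(238/59) ≈ 2.012175.
2*k*log2(n/k) ≈ 2*59*2.012175 = 237.43665.
m = ceil(237.43665) = 238.

238


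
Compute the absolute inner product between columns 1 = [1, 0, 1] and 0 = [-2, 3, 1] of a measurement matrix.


Inner product: 1*-2 + 0*3 + 1*1
Products: [-2, 0, 1]
Sum = -1.
|dot| = 1.

1


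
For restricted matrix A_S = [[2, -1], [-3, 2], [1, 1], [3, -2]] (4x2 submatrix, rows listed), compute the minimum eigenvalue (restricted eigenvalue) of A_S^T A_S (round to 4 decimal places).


A_S^T A_S = [[23, -13], [-13, 10]].
trace = 33.
det = 61.
disc = trace^2 - 4*det = 1089 - 4*61 = 845.
sqrt(845) ≈ 29.068884.
lam_min = (33 - sqrt(845))/2 ≈ (33 - 29.068884)/2 = 1.965558 ≈ 1.9656.

1.9656


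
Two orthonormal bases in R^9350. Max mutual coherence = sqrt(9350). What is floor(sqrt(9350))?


96^2 = 9216 <= 9350 < 9409 = 97^2, so 96 <= sqrt(9350) < 97.
floor(sqrt(9350)) = 96.

96


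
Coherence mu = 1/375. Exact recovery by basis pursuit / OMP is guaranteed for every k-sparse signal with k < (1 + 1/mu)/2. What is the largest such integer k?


1/mu = 375.
1 + 1/mu = 376.
(1 + 1/mu)/2 = 188 is an integer and the inequality is strict, so k_max = 188 - 1 = 187.

187


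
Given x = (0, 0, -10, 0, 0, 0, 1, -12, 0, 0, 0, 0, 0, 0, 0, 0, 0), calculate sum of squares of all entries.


Non-zero entries: [(2, -10), (6, 1), (7, -12)]
Squares: [100, 1, 144]
||x||_2^2 = sum = 245.

245


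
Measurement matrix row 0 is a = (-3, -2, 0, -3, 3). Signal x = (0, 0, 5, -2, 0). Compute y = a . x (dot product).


Non-zero terms: ['0*5', '-3*-2']
Products: [0, 6]
y = sum = 6.

6


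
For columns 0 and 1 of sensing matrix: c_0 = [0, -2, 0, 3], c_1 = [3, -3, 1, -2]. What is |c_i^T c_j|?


Inner product: 0*3 + -2*-3 + 0*1 + 3*-2
Products: [0, 6, 0, -6]
Sum = 0.
|dot| = 0.

0


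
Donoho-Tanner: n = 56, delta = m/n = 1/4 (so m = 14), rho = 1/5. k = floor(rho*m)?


m = 1/4*56 = 14.
rho = 1/5.
rho*m = 1/5*14 = 2.8.
k = floor(2.8) = 2.

2


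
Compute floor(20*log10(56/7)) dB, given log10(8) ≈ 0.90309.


||x||/||e|| = 56/7 = 8.
log10(8) ≈ 0.90309.
20*log10(||x||/||e||) ≈ 20*0.90309 = 18.0618.
floor(18.0618) = 18.

18


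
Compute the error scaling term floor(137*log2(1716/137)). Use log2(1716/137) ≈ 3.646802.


log2(n/k) = log2(1716/137) ≈ 3.646802.
k*log2(n/k) ≈ 137*3.646802 = 499.611874.
floor(499.611874) = 499.

499


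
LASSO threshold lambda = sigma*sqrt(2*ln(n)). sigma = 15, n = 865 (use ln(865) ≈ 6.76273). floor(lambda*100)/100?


ln(865) ≈ 6.76273.
2*ln(n) ≈ 13.52546.
sqrt(2*ln(n)) ≈ sqrt(13.52546) ≈ 3.677698.
lambda ≈ 15*3.677698 = 55.16547.
floor(lambda*100)/100 = 55.16.

55.16


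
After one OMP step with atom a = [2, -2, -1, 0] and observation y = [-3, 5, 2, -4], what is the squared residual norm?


a^T a = 9.
a^T y = -18.
coeff = -18/9 = -2.
||r||^2 = 18.

18


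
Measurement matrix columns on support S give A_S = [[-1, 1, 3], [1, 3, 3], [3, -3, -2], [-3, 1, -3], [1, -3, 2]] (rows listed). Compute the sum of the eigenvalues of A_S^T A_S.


Sum of eigenvalues of A_S^T A_S = trace(A_S^T A_S) = sum of squared column norms of A_S.
A_S^T A_S diagonal: [21, 29, 35].
trace = 21 + 29 + 35 = 85.

85


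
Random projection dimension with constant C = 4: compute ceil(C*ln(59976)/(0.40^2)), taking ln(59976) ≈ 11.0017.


ln(59976) ≈ 11.0017.
eps^2 = 0.40^2 = 0.16.
C*ln(N)/eps^2 ≈ 4*11.0017/0.16 ≈ 275.0425.
m = ceil(275.0425) = 276.

276


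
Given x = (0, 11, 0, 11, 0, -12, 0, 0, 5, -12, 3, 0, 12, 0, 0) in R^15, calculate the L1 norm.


Non-zero entries: [(1, 11), (3, 11), (5, -12), (8, 5), (9, -12), (10, 3), (12, 12)]
Absolute values: [11, 11, 12, 5, 12, 3, 12]
||x||_1 = sum = 66.

66


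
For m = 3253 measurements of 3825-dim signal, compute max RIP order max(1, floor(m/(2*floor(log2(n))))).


floor(log2(3825)) = 11.
2*11 = 22.
m/(2*floor(log2(n))) = 3253/22 ≈ 147.8636.
floor = 147.
k = max(1, 147) = 147.

147


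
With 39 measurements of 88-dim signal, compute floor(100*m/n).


100*m/n = 100*39/88 ≈ 44.3182.
floor = 44.

44


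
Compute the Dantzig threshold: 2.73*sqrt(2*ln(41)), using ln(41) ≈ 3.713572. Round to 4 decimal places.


ln(41) ≈ 3.713572.
2*ln(n) ≈ 7.427144.
sqrt(2*ln(n)) ≈ sqrt(7.427144) ≈ 2.725279.
threshold ≈ 2.73*2.725279 = 7.44001167 ≈ 7.4400.

7.4400


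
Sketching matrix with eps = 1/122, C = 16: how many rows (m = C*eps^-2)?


1/eps = 122.
(1/eps)^2 = 14884.
m = 16*14884 = 238144.

238144


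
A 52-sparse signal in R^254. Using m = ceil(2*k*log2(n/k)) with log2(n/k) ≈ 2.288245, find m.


log2(n/k) = log2(254/52) ≈ 2.288245.
2*k*log2(n/k) ≈ 2*52*2.288245 = 237.97748.
m = ceil(237.97748) = 238.

238


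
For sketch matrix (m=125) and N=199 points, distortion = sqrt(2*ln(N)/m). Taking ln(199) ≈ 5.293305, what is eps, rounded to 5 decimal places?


ln(199) ≈ 5.293305.
2*ln(N)/m ≈ 2*5.293305/125 ≈ 0.08469288.
eps = sqrt(0.08469288) ≈ 0.2910204 ≈ 0.29102.

0.29102


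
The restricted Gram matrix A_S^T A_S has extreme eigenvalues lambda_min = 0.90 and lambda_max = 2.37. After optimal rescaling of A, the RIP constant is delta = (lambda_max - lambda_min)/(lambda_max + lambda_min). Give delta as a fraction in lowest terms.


lambda_max - lambda_min = 2.37 - 0.90 = 1.47.
lambda_max + lambda_min = 2.37 + 0.90 = 3.27.
delta = 1.47/3.27 = 147/327 = 49/109.

49/109


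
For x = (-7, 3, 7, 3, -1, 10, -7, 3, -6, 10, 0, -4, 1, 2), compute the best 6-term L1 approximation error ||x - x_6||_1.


Sorted |x_i| descending: [10, 10, 7, 7, 7, 6, 4, 3, 3, 3, 2, 1, 1, 0]
Keep top 6: [10, 10, 7, 7, 7, 6]
Tail entries: [4, 3, 3, 3, 2, 1, 1, 0]
L1 error = sum of tail = 17.

17


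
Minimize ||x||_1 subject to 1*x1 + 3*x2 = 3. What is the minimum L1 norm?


Axis intercepts:
  x1 = 3, x2 = 0: L1 = 3
  x1 = 0, x2 = 1: L1 = 1
x* = (0, 1)
||x*||_1 = 1.

1


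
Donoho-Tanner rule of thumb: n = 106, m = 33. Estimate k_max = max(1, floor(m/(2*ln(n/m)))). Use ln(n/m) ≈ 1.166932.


n/m = 106/33.
ln(n/m) ≈ 1.166932.
2*ln(n/m) ≈ 2.333864.
m/(2*ln(n/m)) ≈ 33/2.333864 ≈ 14.1396.
floor = 14.
k_max = max(1, 14) = 14.

14


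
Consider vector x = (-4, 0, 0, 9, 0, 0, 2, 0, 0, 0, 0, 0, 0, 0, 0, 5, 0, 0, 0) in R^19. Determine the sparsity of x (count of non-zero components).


Non-zero positions: [0, 3, 6, 15].
Sparsity = 4.

4


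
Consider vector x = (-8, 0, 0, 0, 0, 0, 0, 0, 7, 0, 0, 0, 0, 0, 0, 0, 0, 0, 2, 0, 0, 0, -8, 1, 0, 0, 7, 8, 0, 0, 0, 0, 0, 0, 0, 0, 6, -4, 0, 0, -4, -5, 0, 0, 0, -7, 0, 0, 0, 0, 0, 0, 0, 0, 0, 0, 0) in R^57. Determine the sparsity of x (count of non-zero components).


Non-zero positions: [0, 8, 18, 22, 23, 26, 27, 36, 37, 40, 41, 45].
Sparsity = 12.

12


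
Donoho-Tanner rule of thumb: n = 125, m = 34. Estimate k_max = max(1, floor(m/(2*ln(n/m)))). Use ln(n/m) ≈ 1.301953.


n/m = 125/34.
ln(n/m) ≈ 1.301953.
2*ln(n/m) ≈ 2.603906.
m/(2*ln(n/m)) ≈ 34/2.603906 ≈ 13.0573.
floor = 13.
k_max = max(1, 13) = 13.

13


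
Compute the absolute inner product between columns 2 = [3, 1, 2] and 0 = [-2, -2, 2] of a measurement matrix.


Inner product: 3*-2 + 1*-2 + 2*2
Products: [-6, -2, 4]
Sum = -4.
|dot| = 4.

4


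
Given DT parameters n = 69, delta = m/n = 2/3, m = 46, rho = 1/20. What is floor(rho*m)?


m = 2/3*69 = 46.
rho = 1/20.
rho*m = 1/20*46 = 2.3.
k = floor(2.3) = 2.

2


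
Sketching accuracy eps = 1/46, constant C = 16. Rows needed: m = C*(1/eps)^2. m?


1/eps = 46.
(1/eps)^2 = 2116.
m = 16*2116 = 33856.

33856


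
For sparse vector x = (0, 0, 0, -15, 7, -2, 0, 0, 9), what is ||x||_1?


Non-zero entries: [(3, -15), (4, 7), (5, -2), (8, 9)]
Absolute values: [15, 7, 2, 9]
||x||_1 = sum = 33.

33


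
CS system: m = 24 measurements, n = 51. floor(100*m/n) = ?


100*m/n = 100*24/51 ≈ 47.0588.
floor = 47.

47


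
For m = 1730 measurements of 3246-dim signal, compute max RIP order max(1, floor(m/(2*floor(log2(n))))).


floor(log2(3246)) = 11.
2*11 = 22.
m/(2*floor(log2(n))) = 1730/22 ≈ 78.6364.
floor = 78.
k = max(1, 78) = 78.

78


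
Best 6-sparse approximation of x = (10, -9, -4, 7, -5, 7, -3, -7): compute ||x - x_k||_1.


Sorted |x_i| descending: [10, 9, 7, 7, 7, 5, 4, 3]
Keep top 6: [10, 9, 7, 7, 7, 5]
Tail entries: [4, 3]
L1 error = sum of tail = 7.

7


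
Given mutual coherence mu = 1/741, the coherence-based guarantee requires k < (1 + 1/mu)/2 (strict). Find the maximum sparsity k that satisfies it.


1/mu = 741.
1 + 1/mu = 742.
(1 + 1/mu)/2 = 371 is an integer and the inequality is strict, so k_max = 371 - 1 = 370.

370


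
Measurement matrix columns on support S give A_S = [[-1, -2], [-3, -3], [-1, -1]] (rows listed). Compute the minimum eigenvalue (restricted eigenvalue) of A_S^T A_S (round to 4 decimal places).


A_S^T A_S = [[11, 12], [12, 14]].
trace = 25.
det = 10.
disc = trace^2 - 4*det = 625 - 4*10 = 585.
sqrt(585) ≈ 24.186773.
lam_min = (25 - sqrt(585))/2 ≈ (25 - 24.186773)/2 = 0.4066135 ≈ 0.4066.

0.4066


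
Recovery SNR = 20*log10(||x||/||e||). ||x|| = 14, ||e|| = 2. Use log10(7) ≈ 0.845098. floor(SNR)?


||x||/||e|| = 14/2 = 7.
log10(7) ≈ 0.845098.
20*log10(||x||/||e||) ≈ 20*0.845098 = 16.90196.
floor(16.90196) = 16.

16


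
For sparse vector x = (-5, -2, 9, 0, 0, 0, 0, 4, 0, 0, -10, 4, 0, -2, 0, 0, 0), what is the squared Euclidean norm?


Non-zero entries: [(0, -5), (1, -2), (2, 9), (7, 4), (10, -10), (11, 4), (13, -2)]
Squares: [25, 4, 81, 16, 100, 16, 4]
||x||_2^2 = sum = 246.

246


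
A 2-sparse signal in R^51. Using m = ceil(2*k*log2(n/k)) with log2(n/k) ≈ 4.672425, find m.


log2(n/k) = log2(51/2) ≈ 4.672425.
2*k*log2(n/k) ≈ 2*2*4.672425 = 18.6897.
m = ceil(18.6897) = 19.

19


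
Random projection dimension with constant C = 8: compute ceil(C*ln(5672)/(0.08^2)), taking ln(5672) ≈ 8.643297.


ln(5672) ≈ 8.643297.
eps^2 = 0.08^2 = 0.0064.
C*ln(N)/eps^2 ≈ 8*8.643297/0.0064 ≈ 10804.1213.
m = ceil(10804.1213) = 10805.

10805


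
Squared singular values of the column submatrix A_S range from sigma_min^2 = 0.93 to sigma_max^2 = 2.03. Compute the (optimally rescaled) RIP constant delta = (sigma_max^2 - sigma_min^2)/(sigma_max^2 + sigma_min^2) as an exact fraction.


lambda_max - lambda_min = 2.03 - 0.93 = 1.10.
lambda_max + lambda_min = 2.03 + 0.93 = 2.96.
delta = 1.10/2.96 = 110/296 = 55/148.

55/148


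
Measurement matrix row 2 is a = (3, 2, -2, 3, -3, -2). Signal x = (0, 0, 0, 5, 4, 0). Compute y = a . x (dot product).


Non-zero terms: ['3*5', '-3*4']
Products: [15, -12]
y = sum = 3.

3


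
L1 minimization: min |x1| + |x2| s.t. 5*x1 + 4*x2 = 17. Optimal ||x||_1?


Axis intercepts:
  x1 = 17/5, x2 = 0: L1 = 17/5
  x1 = 0, x2 = 17/4: L1 = 17/4
x* = (17/5, 0)
||x*||_1 = 17/5.

17/5


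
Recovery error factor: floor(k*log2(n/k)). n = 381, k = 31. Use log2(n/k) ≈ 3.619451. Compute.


log2(n/k) = log2(381/31) ≈ 3.619451.
k*log2(n/k) ≈ 31*3.619451 = 112.202981.
floor(112.202981) = 112.

112


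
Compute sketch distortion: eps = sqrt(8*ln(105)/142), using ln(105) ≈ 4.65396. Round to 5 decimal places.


ln(105) ≈ 4.65396.
8*ln(N)/m ≈ 8*4.65396/142 ≈ 0.26219493.
eps = sqrt(0.26219493) ≈ 0.5120497 ≈ 0.51205.

0.51205


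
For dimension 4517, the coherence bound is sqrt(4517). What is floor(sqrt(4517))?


67^2 = 4489 <= 4517 < 4624 = 68^2, so 67 <= sqrt(4517) < 68.
floor(sqrt(4517)) = 67.

67


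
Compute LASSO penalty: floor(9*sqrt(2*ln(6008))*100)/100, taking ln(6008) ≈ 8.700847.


ln(6008) ≈ 8.700847.
2*ln(n) ≈ 17.401694.
sqrt(2*ln(n)) ≈ sqrt(17.401694) ≈ 4.171534.
lambda ≈ 9*4.171534 = 37.543806.
floor(lambda*100)/100 = 37.54.

37.54


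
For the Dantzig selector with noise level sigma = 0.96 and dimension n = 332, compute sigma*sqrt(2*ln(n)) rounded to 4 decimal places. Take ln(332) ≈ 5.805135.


ln(332) ≈ 5.805135.
2*ln(n) ≈ 11.61027.
sqrt(2*ln(n)) ≈ sqrt(11.61027) ≈ 3.407385.
threshold ≈ 0.96*3.407385 = 3.2710896 ≈ 3.2711.

3.2711


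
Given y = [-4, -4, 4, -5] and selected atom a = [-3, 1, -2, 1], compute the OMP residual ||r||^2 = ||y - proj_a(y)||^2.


a^T a = 15.
a^T y = -5.
coeff = -5/15 = -1/3.
||r||^2 = 214/3.

214/3


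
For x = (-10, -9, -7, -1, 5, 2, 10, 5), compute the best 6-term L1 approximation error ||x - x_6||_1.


Sorted |x_i| descending: [10, 10, 9, 7, 5, 5, 2, 1]
Keep top 6: [10, 10, 9, 7, 5, 5]
Tail entries: [2, 1]
L1 error = sum of tail = 3.

3


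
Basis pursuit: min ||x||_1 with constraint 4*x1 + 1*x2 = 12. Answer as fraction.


Axis intercepts:
  x1 = 3, x2 = 0: L1 = 3
  x1 = 0, x2 = 12: L1 = 12
x* = (3, 0)
||x*||_1 = 3.

3


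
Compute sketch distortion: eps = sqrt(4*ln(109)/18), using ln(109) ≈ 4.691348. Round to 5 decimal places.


ln(109) ≈ 4.691348.
4*ln(N)/m ≈ 4*4.691348/18 ≈ 1.04252178.
eps = sqrt(1.04252178) ≈ 1.0210396 ≈ 1.02104.

1.02104


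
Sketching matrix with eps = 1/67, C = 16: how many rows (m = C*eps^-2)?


1/eps = 67.
(1/eps)^2 = 4489.
m = 16*4489 = 71824.

71824


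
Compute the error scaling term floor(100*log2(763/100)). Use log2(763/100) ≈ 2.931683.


log2(n/k) = log2(763/100) ≈ 2.931683.
k*log2(n/k) ≈ 100*2.931683 = 293.1683.
floor(293.1683) = 293.

293


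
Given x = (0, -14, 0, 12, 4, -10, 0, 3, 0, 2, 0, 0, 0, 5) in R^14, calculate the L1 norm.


Non-zero entries: [(1, -14), (3, 12), (4, 4), (5, -10), (7, 3), (9, 2), (13, 5)]
Absolute values: [14, 12, 4, 10, 3, 2, 5]
||x||_1 = sum = 50.

50


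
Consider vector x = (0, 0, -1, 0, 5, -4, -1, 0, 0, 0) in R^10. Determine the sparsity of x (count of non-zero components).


Non-zero positions: [2, 4, 5, 6].
Sparsity = 4.

4


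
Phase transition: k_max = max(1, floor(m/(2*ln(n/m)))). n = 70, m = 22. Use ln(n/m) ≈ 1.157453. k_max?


n/m = 70/22 = 35/11.
ln(n/m) ≈ 1.157453.
2*ln(n/m) ≈ 2.314906.
m/(2*ln(n/m)) ≈ 22/2.314906 ≈ 9.5036.
floor = 9.
k_max = max(1, 9) = 9.

9


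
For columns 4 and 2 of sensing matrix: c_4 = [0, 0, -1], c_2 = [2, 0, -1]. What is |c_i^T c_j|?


Inner product: 0*2 + 0*0 + -1*-1
Products: [0, 0, 1]
Sum = 1.
|dot| = 1.

1


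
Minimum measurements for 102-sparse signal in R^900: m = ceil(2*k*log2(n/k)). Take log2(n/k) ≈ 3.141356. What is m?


log2(n/k) = log2(900/102) ≈ 3.141356.
2*k*log2(n/k) ≈ 2*102*3.141356 = 640.836624.
m = ceil(640.836624) = 641.

641


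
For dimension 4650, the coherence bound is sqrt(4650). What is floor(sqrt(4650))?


68^2 = 4624 <= 4650 < 4761 = 69^2, so 68 <= sqrt(4650) < 69.
floor(sqrt(4650)) = 68.

68


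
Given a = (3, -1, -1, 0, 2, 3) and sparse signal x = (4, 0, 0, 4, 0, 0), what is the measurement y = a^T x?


Non-zero terms: ['3*4', '0*4']
Products: [12, 0]
y = sum = 12.

12


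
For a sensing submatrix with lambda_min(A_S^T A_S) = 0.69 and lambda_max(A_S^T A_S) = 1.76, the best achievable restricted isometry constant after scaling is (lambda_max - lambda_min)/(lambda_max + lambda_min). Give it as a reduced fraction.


lambda_max - lambda_min = 1.76 - 0.69 = 1.07.
lambda_max + lambda_min = 1.76 + 0.69 = 2.45.
delta = 1.07/2.45 = 107/245.

107/245


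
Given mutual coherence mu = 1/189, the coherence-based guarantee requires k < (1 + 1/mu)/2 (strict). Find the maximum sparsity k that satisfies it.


1/mu = 189.
1 + 1/mu = 190.
(1 + 1/mu)/2 = 95 is an integer and the inequality is strict, so k_max = 95 - 1 = 94.

94


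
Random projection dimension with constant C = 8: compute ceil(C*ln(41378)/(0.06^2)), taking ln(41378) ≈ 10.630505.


ln(41378) ≈ 10.630505.
eps^2 = 0.06^2 = 0.0036.
C*ln(N)/eps^2 ≈ 8*10.630505/0.0036 ≈ 23623.3444.
m = ceil(23623.3444) = 23624.

23624


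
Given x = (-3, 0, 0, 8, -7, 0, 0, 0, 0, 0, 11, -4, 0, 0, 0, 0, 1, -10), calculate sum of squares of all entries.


Non-zero entries: [(0, -3), (3, 8), (4, -7), (10, 11), (11, -4), (16, 1), (17, -10)]
Squares: [9, 64, 49, 121, 16, 1, 100]
||x||_2^2 = sum = 360.

360


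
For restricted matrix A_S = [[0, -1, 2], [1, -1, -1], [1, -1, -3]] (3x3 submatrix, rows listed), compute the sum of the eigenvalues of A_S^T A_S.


Sum of eigenvalues of A_S^T A_S = trace(A_S^T A_S) = sum of squared column norms of A_S.
A_S^T A_S diagonal: [2, 3, 14].
trace = 2 + 3 + 14 = 19.

19


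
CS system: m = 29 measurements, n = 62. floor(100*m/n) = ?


100*m/n = 100*29/62 ≈ 46.7742.
floor = 46.

46


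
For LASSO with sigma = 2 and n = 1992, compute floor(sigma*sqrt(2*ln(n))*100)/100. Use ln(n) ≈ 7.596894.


ln(1992) ≈ 7.596894.
2*ln(n) ≈ 15.193788.
sqrt(2*ln(n)) ≈ sqrt(15.193788) ≈ 3.897921.
lambda ≈ 2*3.897921 = 7.795842.
floor(lambda*100)/100 = 7.79.

7.79


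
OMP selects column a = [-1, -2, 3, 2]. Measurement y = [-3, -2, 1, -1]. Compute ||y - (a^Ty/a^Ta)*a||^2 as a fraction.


a^T a = 18.
a^T y = 8.
coeff = 8/18 = 4/9.
||r||^2 = 103/9.

103/9


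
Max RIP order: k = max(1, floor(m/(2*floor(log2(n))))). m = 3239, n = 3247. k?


floor(log2(3247)) = 11.
2*11 = 22.
m/(2*floor(log2(n))) = 3239/22 ≈ 147.2273.
floor = 147.
k = max(1, 147) = 147.

147


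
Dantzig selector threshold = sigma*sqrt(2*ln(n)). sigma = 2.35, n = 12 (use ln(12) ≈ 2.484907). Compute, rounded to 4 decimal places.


ln(12) ≈ 2.484907.
2*ln(n) ≈ 4.969814.
sqrt(2*ln(n)) ≈ sqrt(4.969814) ≈ 2.229308.
threshold ≈ 2.35*2.229308 = 5.2388738 ≈ 5.2389.

5.2389


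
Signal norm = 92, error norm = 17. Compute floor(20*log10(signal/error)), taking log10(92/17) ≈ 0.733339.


||x||/||e|| = 92/17.
log10(92/17) ≈ 0.733339.
20*log10(||x||/||e||) ≈ 20*0.733339 = 14.66678.
floor(14.66678) = 14.

14


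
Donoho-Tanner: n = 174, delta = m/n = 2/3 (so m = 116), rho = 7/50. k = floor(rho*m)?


m = 2/3*174 = 116.
rho = 7/50.
rho*m = 7/50*116 = 16.24.
k = floor(16.24) = 16.

16


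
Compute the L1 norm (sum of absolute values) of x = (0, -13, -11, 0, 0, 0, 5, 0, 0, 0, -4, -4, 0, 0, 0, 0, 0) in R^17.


Non-zero entries: [(1, -13), (2, -11), (6, 5), (10, -4), (11, -4)]
Absolute values: [13, 11, 5, 4, 4]
||x||_1 = sum = 37.

37


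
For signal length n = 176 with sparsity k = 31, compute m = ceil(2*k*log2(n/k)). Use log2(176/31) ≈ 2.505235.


log2(n/k) = log2(176/31) ≈ 2.505235.
2*k*log2(n/k) ≈ 2*31*2.505235 = 155.32457.
m = ceil(155.32457) = 156.

156


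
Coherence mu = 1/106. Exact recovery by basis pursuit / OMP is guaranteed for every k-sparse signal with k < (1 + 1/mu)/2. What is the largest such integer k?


1/mu = 106.
1 + 1/mu = 107.
(1 + 1/mu)/2 = 53.5 is not an integer, so k_max = floor(53.5) = 53.

53


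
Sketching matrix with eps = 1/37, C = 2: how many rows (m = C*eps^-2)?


1/eps = 37.
(1/eps)^2 = 1369.
m = 2*1369 = 2738.

2738


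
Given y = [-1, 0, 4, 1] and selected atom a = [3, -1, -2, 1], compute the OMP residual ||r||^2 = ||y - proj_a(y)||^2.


a^T a = 15.
a^T y = -10.
coeff = -10/15 = -2/3.
||r||^2 = 34/3.

34/3


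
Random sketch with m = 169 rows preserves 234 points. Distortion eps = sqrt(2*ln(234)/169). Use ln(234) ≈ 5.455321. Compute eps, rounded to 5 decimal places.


ln(234) ≈ 5.455321.
2*ln(N)/m ≈ 2*5.455321/169 ≈ 0.06456001.
eps = sqrt(0.06456001) ≈ 0.2540866 ≈ 0.25409.

0.25409
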